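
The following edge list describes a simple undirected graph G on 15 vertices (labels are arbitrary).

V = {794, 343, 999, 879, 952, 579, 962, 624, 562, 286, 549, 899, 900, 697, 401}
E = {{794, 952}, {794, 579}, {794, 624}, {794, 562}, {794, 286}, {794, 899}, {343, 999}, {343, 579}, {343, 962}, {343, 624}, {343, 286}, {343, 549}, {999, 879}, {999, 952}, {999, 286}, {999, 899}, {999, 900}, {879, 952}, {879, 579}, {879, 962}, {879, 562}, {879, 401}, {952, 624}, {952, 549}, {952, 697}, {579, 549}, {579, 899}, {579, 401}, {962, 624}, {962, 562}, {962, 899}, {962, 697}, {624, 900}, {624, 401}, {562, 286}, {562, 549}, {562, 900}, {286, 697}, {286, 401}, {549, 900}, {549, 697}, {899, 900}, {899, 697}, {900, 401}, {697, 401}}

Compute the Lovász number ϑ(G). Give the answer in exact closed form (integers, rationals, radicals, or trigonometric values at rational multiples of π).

5

Vertex 999 has 6 neighbors: 343, 879, 952, 286, 899, 900.
Vertex 962 has 6 neighbors: 343, 879, 624, 562, 899, 697.
N(900) = {999, 624, 562, 549, 899, 401}, |N(900)| = 6.
Vertex 697 has 6 neighbors: 952, 962, 286, 549, 899, 401.
G on 15 vertices is 6-regular; this is K(6,2), the Kneser graph.
A has 3 distinct eigenvalues ≈ [6.0, 1.0, -3.0].
λ_max=6, λ_min=-3; ϑ = −15·λ_min/(λ_max−λ_min) = 5.
ϑ(G) ≈ 5.00000.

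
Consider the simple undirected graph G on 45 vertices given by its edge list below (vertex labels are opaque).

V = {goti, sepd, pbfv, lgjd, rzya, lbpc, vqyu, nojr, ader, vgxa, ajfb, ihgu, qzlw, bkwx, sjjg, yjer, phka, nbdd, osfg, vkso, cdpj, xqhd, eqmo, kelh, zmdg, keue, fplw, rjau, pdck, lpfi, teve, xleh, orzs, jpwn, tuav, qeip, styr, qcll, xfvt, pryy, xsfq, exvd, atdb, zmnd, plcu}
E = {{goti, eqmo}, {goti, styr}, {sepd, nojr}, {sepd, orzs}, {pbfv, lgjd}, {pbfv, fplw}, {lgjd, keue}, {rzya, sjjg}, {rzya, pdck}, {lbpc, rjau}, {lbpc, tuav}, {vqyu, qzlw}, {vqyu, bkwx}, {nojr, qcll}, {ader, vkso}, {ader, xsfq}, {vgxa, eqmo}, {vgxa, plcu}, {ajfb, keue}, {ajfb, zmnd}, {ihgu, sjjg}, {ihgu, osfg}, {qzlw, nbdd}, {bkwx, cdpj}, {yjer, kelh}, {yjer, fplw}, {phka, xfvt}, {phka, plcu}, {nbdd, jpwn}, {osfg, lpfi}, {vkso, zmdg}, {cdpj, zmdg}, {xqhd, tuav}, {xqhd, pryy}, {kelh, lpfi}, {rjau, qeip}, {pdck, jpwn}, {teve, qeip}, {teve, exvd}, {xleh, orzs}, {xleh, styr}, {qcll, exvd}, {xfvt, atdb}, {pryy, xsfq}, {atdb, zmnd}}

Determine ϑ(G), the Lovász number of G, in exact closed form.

deg(sepd) = 2; N(sepd) = {nojr, orzs}.
N(nbdd) = {qzlw, jpwn}, |N(nbdd)| = 2.
deg(qcll) = 2; N(qcll) = {nojr, exvd}.
Vertex pdck has 2 neighbors: rzya, jpwn.
deg(v) = 2 for all v (|V|=45); a single 45-cycle (edge-transitive).
Distinct eigenvalues (to 6 d.p.): [2.0, 1.980536, 1.922523, 1.827091, 1.696096, 1.532089, 1.338261, 1.118386, 0.876742, 0.618034, 0.347296, 0.069799, -0.209057, -0.483844, -0.749213, -1.0, -1.231323, -1.43868, -1.618034, -1.765895, -1.879385, -1.956295, -1.995128].
With N=45: ϑ(G) = 45·(-(-1)*2*cos(pi/45))/(2−(-2*cos(pi/45))) = 45*cos(pi/45)/(cos(pi/45) + 1).
ϑ(G) ≈ 22.47256.
Lovász sandwich 22 ≤ 45*cos(pi/45)/(cos(pi/45) + 1) ≤ 23: both strict.

45*cos(pi/45)/(cos(pi/45) + 1)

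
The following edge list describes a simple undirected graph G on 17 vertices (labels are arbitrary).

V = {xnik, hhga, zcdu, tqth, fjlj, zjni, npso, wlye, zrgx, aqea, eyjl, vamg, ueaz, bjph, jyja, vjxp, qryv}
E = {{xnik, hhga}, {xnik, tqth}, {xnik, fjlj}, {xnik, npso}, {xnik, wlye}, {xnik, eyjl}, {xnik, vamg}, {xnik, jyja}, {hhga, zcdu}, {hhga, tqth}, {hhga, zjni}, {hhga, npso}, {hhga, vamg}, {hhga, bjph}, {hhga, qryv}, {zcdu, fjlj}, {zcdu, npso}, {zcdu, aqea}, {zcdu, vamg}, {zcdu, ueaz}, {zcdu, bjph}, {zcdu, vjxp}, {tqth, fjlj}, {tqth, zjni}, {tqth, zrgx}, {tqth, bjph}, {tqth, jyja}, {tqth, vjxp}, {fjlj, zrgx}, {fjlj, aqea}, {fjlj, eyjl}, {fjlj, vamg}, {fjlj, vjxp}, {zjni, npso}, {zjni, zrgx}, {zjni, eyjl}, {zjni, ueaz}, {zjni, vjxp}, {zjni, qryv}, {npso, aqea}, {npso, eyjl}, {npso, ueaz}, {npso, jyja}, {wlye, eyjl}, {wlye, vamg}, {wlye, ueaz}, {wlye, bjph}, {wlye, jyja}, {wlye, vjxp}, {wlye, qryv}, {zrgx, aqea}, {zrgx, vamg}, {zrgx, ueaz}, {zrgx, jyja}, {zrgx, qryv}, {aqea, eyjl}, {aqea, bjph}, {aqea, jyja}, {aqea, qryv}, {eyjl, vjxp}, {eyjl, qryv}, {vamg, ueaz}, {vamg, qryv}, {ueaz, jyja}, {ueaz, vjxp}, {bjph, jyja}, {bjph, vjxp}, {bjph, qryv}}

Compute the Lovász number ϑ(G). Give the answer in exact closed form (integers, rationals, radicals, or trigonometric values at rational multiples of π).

Vertex npso has 8 neighbors: xnik, hhga, zcdu, zjni, aqea, eyjl, ueaz, jyja.
deg(zcdu) = 8; N(zcdu) = {hhga, fjlj, npso, aqea, vamg, ueaz, bjph, vjxp}.
N(qryv) = {hhga, zjni, wlye, zrgx, aqea, eyjl, vamg, bjph}, |N(qryv)| = 8.
Vertex wlye has 8 neighbors: xnik, eyjl, vamg, ueaz, bjph, jyja, vjxp, qryv.
Every vertex has degree 8 (N=17); strongly regular (17,8,3,4).
spec(A) ≈ [8.0, 1.562, -2.562] (distinct, 3 d.p.).
−17·(-sqrt(17)/2 - 1/2) / ((8)−(-sqrt(17)/2 - 1/2)) = sqrt(17) = ϑ(G).
= 4.12310563… (decimal).

sqrt(17)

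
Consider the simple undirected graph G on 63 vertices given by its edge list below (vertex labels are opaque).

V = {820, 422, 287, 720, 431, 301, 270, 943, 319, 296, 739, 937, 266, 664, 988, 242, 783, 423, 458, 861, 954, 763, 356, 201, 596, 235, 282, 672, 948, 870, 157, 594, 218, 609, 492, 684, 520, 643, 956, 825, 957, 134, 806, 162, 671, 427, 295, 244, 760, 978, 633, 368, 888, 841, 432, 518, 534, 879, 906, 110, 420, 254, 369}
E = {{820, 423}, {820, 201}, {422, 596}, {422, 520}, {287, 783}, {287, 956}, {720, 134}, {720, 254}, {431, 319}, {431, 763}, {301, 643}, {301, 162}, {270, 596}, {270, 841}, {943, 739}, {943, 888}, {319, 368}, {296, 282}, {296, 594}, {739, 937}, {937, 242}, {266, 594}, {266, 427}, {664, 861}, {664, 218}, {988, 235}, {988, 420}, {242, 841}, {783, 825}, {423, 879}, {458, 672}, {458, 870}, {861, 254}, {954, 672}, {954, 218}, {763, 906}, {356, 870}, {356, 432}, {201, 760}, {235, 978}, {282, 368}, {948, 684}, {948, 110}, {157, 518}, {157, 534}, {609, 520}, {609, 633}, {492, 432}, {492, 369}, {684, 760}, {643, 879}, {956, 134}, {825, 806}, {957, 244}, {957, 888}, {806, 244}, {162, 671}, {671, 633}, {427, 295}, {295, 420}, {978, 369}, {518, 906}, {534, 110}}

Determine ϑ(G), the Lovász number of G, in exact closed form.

63*cos(pi/63)/(cos(pi/63) + 1)

N(356) = {870, 432}, |N(356)| = 2.
N(672) = {458, 954}, |N(672)| = 2.
N(282) = {296, 368}, |N(282)| = 2.
deg(760) = 2; N(760) = {201, 684}.
G on 63 vertices is 2-regular; connected 2-regular on 63 ⇒ C_{63}.
A has 32 distinct eigenvalues ≈ [2.0, 1.99006, 1.96034, 1.91115, 1.84295, 1.75644, 1.65248, 1.53209, 1.39647, 1.24698, 1.08509, 0.91242, 0.73068, 0.54168, 0.3473, 0.14946, -0.04986, -0.24869, -0.44504, -0.63697, -0.82257, -1.0, -1.16749, -1.32337, -1.4661, -1.59427, -1.70658, -1.80194, -1.87939, -1.93815, -1.97766, -1.99751].
Lovász (edge-transitive): ϑ = −63·(-2*cos(pi/63))/((2)−(-2*cos(pi/63))) = 63*cos(pi/63)/(cos(pi/63) + 1).
= 31.4804… (decimal).
Lovász sandwich 31 ≤ 63*cos(pi/63)/(cos(pi/63) + 1) ≤ 32: both strict.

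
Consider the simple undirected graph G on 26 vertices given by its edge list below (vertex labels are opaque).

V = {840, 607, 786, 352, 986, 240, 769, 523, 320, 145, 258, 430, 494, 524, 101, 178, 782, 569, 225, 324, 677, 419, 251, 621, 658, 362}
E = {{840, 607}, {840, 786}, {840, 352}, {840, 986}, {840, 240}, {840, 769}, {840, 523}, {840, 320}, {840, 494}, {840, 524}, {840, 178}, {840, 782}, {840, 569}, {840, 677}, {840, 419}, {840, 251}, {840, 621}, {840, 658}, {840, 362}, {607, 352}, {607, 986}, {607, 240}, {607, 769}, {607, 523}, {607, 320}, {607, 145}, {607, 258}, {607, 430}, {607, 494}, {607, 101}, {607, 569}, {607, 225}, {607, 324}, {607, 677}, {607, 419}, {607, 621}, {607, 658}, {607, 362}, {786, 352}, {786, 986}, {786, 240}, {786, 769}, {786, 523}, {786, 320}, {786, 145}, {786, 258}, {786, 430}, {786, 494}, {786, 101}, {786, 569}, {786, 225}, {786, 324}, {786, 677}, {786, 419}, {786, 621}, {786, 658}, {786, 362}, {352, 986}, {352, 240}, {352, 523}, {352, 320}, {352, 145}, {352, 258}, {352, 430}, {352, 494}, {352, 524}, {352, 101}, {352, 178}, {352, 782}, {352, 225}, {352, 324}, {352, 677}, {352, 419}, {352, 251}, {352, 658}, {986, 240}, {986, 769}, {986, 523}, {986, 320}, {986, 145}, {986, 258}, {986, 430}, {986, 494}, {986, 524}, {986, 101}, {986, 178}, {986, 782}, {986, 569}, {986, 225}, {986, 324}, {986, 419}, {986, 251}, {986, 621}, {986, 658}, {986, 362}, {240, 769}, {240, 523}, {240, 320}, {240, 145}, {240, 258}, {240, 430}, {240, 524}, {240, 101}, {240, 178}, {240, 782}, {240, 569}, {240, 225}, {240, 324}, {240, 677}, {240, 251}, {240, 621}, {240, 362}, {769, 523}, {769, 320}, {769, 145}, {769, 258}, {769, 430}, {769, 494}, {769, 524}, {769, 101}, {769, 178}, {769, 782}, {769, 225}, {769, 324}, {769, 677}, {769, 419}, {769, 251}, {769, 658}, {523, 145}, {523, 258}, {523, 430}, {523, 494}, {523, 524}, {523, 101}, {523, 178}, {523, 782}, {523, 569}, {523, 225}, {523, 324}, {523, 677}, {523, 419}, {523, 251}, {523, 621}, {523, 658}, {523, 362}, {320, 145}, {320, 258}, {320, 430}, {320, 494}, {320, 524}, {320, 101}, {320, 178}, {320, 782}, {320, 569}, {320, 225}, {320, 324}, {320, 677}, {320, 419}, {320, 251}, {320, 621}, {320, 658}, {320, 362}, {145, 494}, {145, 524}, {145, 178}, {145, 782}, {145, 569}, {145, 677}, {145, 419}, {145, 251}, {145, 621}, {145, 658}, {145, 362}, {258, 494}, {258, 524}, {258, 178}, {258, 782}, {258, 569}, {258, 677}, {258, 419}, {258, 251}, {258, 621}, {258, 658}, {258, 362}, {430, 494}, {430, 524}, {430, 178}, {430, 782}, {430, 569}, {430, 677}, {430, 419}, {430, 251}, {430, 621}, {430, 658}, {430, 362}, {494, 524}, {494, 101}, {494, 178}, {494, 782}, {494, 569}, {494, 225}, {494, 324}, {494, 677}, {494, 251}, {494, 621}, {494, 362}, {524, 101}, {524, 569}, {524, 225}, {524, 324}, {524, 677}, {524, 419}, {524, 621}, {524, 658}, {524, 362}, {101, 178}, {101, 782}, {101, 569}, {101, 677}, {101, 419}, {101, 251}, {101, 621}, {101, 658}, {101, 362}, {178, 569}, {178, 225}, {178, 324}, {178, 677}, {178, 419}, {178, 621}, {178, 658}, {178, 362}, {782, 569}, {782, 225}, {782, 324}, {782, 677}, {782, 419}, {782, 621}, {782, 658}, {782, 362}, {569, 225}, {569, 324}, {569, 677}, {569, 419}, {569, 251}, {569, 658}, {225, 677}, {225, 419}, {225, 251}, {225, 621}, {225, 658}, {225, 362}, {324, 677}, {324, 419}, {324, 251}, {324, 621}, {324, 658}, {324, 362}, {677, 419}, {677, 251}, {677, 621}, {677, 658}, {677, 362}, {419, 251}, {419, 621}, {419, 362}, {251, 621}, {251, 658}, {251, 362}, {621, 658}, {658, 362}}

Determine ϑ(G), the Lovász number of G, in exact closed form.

7

deg(352) = 21; N(352) = {840, 607, 786, 986, 240, 523, 320, 145, 258, 430, 494, 524, 101, 178, 782, 225, 324, 677, 419, 251, 658}.
Vertex 101 has 19 neighbors: 607, 786, 352, 986, 240, 769, 523, 320, 494, 524, 178, 782, 569, 677, 419, 251, 621, 658, 362.
Vertex 225 has 19 neighbors: 607, 786, 352, 986, 240, 769, 523, 320, 494, 524, 178, 782, 569, 677, 419, 251, 621, 658, 362.
Vertex 782 has 20 neighbors: 840, 352, 986, 240, 769, 523, 320, 145, 258, 430, 494, 101, 569, 225, 324, 677, 419, 621, 658, 362.
Complete multipartite on [7, 6, 5, 4, 2, 2]: sandwich collapses at ϑ=7.
≈ 7.00000000 (to 8 d.p.).
7 ≤ 7 ≤ 7: collapsed.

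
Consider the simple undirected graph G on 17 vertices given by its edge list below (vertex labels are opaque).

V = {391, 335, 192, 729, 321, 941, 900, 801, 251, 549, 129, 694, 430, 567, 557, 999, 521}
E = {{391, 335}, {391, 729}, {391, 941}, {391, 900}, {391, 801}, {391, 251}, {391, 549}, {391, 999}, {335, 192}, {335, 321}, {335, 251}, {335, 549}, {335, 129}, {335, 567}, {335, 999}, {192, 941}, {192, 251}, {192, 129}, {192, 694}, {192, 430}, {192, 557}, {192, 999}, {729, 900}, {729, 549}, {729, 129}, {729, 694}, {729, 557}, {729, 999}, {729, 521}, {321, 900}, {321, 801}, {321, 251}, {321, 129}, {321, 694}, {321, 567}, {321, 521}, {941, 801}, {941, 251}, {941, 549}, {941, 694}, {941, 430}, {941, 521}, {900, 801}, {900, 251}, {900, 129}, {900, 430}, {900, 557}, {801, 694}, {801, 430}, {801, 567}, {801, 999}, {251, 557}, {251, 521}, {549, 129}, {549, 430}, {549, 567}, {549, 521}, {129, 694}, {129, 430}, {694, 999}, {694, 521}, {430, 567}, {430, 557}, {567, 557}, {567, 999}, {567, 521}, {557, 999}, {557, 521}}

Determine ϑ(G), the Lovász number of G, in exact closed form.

Vertex 801 has 8 neighbors: 391, 321, 941, 900, 694, 430, 567, 999.
Vertex 999 has 8 neighbors: 391, 335, 192, 729, 801, 694, 567, 557.
Vertex 567 has 8 neighbors: 335, 321, 801, 549, 430, 557, 999, 521.
N(941) = {391, 192, 801, 251, 549, 694, 430, 521}, |N(941)| = 8.
17-vertex 8-regular graph: strongly regular (17,8,3,4).
spec(A) ≈ [8.0, 1.561553, -2.561553] (distinct, 6 d.p.).
−17·(-sqrt(17)/2 - 1/2) / ((8)−(-sqrt(17)/2 - 1/2)) = sqrt(17) = ϑ(G).
= 4.1231… (decimal).

sqrt(17)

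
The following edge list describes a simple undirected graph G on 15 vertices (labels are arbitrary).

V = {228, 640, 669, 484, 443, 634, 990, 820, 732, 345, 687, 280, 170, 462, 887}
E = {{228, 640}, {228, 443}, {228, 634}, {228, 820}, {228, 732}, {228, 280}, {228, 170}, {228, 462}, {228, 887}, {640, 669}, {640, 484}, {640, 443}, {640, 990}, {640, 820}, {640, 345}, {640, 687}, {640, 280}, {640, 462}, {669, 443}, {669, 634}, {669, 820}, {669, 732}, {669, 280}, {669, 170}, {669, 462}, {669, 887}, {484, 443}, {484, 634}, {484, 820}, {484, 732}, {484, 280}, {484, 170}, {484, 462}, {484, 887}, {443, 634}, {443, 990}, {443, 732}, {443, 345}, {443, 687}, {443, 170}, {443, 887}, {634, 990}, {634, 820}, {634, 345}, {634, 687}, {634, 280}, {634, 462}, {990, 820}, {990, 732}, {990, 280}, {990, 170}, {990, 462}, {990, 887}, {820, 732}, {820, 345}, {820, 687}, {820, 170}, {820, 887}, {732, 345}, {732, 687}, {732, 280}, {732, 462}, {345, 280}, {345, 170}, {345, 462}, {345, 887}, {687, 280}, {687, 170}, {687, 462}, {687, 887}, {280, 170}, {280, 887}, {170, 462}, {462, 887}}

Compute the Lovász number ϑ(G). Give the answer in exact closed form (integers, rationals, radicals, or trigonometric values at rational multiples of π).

N(484) = {640, 443, 634, 820, 732, 280, 170, 462, 887}, |N(484)| = 9.
N(462) = {228, 640, 669, 484, 634, 990, 732, 345, 687, 170, 887}, |N(462)| = 11.
deg(443) = 11; N(443) = {228, 640, 669, 484, 634, 990, 732, 345, 687, 170, 887}.
deg(640) = 10; N(640) = {228, 669, 484, 443, 990, 820, 345, 687, 280, 462}.
K_{6,5,4} (perfect); ϑ(G) = α(G) = max{6,5,4} = 6.
ϑ(G) ≈ 6.000000.
α=6, χ(Ḡ)=6; ϑ=6 lies between (collapsed).

6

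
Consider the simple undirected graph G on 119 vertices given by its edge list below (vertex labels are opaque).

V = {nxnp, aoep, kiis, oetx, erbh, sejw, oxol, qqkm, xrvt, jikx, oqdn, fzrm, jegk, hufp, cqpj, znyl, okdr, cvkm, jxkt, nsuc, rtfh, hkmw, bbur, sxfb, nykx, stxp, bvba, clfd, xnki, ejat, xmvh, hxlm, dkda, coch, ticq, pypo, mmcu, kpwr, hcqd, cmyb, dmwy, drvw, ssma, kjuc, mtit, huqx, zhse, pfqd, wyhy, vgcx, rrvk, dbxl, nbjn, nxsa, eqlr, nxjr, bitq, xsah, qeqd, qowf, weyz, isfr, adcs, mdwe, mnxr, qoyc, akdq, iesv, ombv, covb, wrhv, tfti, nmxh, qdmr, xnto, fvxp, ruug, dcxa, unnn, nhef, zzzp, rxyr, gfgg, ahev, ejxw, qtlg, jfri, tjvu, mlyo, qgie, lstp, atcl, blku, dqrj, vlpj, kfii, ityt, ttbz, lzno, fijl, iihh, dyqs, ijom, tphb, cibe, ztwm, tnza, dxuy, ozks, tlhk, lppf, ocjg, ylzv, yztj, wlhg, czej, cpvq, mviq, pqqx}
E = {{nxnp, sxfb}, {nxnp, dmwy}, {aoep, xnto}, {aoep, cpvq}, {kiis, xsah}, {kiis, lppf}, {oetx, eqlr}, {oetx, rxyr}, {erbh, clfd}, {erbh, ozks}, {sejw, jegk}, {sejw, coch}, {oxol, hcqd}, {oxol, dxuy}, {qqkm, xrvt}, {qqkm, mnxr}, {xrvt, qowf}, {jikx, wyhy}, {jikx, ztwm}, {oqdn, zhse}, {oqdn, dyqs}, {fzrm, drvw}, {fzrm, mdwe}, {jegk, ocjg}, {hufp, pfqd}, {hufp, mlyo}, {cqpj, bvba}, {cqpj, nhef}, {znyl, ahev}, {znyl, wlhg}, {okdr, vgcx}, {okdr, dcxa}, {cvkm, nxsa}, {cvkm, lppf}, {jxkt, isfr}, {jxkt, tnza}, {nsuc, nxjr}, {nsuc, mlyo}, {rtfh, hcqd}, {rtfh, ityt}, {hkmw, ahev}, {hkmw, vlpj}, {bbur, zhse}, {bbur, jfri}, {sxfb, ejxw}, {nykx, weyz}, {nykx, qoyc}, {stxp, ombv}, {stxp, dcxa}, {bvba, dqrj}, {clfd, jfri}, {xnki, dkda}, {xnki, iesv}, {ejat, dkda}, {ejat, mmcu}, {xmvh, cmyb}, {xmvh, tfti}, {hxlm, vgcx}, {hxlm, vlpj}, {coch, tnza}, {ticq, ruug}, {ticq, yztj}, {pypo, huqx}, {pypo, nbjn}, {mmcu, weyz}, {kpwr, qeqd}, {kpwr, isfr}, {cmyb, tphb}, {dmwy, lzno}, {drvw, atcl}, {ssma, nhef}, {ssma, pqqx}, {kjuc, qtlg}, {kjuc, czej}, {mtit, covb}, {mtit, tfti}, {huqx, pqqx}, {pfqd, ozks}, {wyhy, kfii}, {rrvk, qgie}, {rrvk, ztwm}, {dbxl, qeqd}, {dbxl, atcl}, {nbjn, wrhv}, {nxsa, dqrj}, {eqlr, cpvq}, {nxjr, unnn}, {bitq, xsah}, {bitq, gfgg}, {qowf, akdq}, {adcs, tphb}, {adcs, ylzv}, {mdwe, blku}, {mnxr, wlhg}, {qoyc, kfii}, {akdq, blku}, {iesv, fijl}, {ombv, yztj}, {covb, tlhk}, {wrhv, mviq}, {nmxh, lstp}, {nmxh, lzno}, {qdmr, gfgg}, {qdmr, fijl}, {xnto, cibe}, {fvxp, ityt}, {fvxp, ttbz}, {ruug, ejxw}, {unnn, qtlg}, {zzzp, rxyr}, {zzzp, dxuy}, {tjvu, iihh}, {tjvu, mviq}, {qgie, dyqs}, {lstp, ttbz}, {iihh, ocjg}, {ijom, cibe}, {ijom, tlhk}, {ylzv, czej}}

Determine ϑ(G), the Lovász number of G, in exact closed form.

N(iihh) = {tjvu, ocjg}, |N(iihh)| = 2.
deg(ozks) = 2; N(ozks) = {erbh, pfqd}.
deg(ityt) = 2; N(ityt) = {rtfh, fvxp}.
deg(qtlg) = 2; N(qtlg) = {kjuc, unnn}.
G on 119 vertices is 2-regular; this is C_{119}, the 119-cycle.
spec(A) ≈ [2.0, 1.997, 1.989, 1.975, 1.956, 1.931, 1.9, 1.865, 1.824, 1.778, 1.728, 1.672, 1.612, 1.547, 1.478, 1.405, 1.328, 1.247, 1.163, 1.075, 0.985, 0.891, 0.796, 0.698, 0.598, 0.496, 0.393, 0.289, 0.185, 0.079, -0.026, -0.132, -0.237, -0.342, -0.445, -0.547, -0.648, -0.747, -0.844, -0.938, -1.03, -1.119, -1.205, -1.288, -1.367, -1.442, -1.513, -1.58, -1.642, -1.7, -1.754, -1.802, -1.845, -1.883, -1.916, -1.944, -1.966, -1.983, -1.994, -1.999] (distinct, 3 d.p.).
Lovász: ϑ = −119(-2*cos(pi/119))/(2+-(-1)*2*cos(pi/119)) = 119*cos(pi/119)/(cos(pi/119) + 1).
Numerically 59.48963.
α=59, χ(Ḡ)=60; ϑ=119*cos(pi/119)/(cos(pi/119) + 1) lies between (both strict).

119*cos(pi/119)/(cos(pi/119) + 1)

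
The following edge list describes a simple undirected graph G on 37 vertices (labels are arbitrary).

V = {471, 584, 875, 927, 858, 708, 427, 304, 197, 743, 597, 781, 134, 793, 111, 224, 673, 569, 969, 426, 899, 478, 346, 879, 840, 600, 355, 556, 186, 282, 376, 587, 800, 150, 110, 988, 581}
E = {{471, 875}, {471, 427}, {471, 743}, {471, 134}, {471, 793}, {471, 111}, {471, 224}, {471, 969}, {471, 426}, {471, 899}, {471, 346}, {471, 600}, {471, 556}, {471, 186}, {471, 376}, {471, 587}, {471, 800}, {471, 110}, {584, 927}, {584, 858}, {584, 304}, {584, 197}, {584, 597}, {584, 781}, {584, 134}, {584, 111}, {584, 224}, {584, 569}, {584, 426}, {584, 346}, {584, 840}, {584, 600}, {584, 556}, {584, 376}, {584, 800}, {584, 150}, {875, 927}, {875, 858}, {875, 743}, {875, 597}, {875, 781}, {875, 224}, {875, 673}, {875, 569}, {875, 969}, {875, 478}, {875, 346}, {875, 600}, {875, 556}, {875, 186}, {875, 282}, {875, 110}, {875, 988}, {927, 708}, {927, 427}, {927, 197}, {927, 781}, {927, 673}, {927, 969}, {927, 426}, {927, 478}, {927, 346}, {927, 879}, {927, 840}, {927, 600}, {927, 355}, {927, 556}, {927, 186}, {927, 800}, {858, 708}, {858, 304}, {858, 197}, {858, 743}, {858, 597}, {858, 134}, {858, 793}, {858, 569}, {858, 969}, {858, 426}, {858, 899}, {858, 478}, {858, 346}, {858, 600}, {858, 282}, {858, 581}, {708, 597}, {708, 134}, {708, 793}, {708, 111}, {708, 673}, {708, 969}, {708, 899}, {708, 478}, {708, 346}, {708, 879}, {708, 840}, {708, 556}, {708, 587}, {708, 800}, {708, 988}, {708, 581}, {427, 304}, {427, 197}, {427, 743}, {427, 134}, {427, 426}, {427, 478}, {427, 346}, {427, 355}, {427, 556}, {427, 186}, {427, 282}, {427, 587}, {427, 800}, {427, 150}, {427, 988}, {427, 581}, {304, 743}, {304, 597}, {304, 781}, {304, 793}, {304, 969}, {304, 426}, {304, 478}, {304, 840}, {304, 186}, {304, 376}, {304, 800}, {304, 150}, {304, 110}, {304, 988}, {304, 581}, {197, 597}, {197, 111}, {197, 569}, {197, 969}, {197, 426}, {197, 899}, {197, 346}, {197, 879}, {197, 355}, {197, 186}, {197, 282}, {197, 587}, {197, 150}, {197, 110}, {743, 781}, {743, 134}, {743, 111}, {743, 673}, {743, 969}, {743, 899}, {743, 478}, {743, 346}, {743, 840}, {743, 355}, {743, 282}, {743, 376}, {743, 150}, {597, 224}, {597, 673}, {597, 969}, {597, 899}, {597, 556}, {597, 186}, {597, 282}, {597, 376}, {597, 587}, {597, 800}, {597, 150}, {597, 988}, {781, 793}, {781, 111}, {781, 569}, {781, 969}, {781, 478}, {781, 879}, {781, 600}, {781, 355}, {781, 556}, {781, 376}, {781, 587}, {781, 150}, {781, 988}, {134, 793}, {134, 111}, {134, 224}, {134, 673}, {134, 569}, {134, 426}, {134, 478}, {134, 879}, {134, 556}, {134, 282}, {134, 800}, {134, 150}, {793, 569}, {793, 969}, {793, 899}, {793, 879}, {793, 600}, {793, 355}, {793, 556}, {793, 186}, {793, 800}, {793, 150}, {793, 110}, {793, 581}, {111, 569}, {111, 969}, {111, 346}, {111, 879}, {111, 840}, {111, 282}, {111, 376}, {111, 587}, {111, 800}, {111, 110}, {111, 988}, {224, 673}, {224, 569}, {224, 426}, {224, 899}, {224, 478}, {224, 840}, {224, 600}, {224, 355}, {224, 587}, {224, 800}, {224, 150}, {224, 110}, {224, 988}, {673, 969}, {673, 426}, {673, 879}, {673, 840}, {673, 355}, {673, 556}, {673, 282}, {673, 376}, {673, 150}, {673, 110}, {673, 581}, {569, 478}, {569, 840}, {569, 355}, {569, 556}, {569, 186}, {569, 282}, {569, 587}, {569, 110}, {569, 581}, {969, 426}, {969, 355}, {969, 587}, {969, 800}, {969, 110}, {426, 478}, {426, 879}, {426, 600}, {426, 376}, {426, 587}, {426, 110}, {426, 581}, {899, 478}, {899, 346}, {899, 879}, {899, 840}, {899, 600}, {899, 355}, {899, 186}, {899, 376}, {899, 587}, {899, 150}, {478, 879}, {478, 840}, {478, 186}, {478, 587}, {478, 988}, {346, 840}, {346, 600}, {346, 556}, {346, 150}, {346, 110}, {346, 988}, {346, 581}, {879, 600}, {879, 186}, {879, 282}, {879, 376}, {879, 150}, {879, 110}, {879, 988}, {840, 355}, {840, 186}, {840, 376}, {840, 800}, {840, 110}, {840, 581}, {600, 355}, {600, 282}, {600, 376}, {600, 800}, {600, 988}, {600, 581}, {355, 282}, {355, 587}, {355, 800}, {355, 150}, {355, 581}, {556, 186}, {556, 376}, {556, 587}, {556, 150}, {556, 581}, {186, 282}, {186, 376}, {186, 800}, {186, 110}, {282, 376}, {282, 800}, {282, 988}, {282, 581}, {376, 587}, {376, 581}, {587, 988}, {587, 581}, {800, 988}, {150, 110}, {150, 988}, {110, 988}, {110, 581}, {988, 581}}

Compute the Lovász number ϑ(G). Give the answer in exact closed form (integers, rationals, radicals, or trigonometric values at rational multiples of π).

sqrt(37)

Vertex 478 has 18 neighbors: 875, 927, 858, 708, 427, 304, 743, 781, 134, 224, 569, 426, 899, 879, 840, 186, 587, 988.
deg(600) = 18; N(600) = {471, 584, 875, 927, 858, 781, 793, 224, 426, 899, 346, 879, 355, 282, 376, 800, 988, 581}.
N(556) = {471, 584, 875, 927, 708, 427, 597, 781, 134, 793, 673, 569, 346, 186, 376, 587, 150, 581}, |N(556)| = 18.
deg(111) = 18; N(111) = {471, 584, 708, 197, 743, 781, 134, 569, 969, 346, 879, 840, 282, 376, 587, 800, 110, 988}.
18-regular, N=37; Paley(37): SR with (k,λ,μ)=(18,8,9).
Distinct eigenvalues (to 6 d.p.): [18.0, 2.541381, -3.541381].
λ_max=18, λ_min=-sqrt(37)/2 - 1/2; ϑ = −37·λ_min/(λ_max−λ_min) = sqrt(37).
= 6.082763… (decimal).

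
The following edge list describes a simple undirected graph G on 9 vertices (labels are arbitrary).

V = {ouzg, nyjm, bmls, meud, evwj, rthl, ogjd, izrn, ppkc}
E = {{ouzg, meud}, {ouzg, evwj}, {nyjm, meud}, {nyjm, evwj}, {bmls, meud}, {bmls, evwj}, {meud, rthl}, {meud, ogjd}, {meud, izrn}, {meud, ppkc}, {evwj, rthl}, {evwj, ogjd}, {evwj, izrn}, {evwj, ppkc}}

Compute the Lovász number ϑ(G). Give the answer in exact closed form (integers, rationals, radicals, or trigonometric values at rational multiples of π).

N(evwj) = {ouzg, nyjm, bmls, rthl, ogjd, izrn, ppkc}, |N(evwj)| = 7.
Vertex rthl has 2 neighbors: meud, evwj.
deg(ouzg) = 2; N(ouzg) = {meud, evwj}.
N(bmls) = {meud, evwj}, |N(bmls)| = 2.
Complete multipartite on [7, 2]: sandwich collapses at ϑ=7.
ϑ(G) ≈ 7.00000.
Check 7 ≤ 7 ≤ 7: collapsed.

7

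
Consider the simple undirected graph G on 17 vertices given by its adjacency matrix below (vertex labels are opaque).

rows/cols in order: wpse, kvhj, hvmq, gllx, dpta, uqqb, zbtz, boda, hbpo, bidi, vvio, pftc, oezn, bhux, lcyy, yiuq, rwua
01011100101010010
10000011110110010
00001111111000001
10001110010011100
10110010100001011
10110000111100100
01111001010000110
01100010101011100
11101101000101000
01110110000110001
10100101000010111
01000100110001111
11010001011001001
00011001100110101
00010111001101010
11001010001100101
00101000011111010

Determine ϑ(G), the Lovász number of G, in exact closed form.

Vertex yiuq has 8 neighbors: wpse, kvhj, dpta, zbtz, vvio, pftc, lcyy, rwua.
N(rwua) = {hvmq, dpta, bidi, vvio, pftc, oezn, bhux, yiuq}, |N(rwua)| = 8.
deg(hbpo) = 8; N(hbpo) = {wpse, kvhj, hvmq, dpta, uqqb, boda, pftc, bhux}.
deg(boda) = 8; N(boda) = {kvhj, hvmq, zbtz, hbpo, vvio, oezn, bhux, lcyy}.
G on 17 vertices is 8-regular; SR(17,8,3,4) — a Paley graph.
spec(A) ≈ [8.0, 1.56155, -2.56155] (distinct, 5 d.p.).
Lovász: ϑ = −17(-sqrt(17)/2 - 1/2)/(8+-(-sqrt(17)/2 - 1/2)) = sqrt(17).
= 4.1231… (decimal).

sqrt(17)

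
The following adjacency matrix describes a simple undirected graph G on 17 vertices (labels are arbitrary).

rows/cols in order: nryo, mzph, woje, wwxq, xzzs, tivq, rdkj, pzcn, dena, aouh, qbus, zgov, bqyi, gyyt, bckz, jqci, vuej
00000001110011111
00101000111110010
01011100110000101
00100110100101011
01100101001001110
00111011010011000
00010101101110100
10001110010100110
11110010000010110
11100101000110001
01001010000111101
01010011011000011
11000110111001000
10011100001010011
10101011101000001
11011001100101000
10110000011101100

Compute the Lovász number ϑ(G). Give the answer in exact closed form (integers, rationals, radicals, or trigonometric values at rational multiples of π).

sqrt(17)

Vertex gyyt has 8 neighbors: nryo, wwxq, xzzs, tivq, qbus, bqyi, jqci, vuej.
deg(bckz) = 8; N(bckz) = {nryo, woje, xzzs, rdkj, pzcn, dena, qbus, vuej}.
Vertex nryo has 8 neighbors: pzcn, dena, aouh, bqyi, gyyt, bckz, jqci, vuej.
N(jqci) = {nryo, mzph, wwxq, xzzs, pzcn, dena, zgov, gyyt}, |N(jqci)| = 8.
G on 17 vertices is 8-regular; SR(17,8,3,4) — a Paley graph.
A has 3 distinct eigenvalues ≈ [8.0, 1.561553, -2.561553].
With N=17: ϑ(G) = 17·(-(-sqrt(17)/2 - 1/2))/(8−(-sqrt(17)/2 - 1/2)) = sqrt(17).
≈ 4.12310563 (to 8 d.p.).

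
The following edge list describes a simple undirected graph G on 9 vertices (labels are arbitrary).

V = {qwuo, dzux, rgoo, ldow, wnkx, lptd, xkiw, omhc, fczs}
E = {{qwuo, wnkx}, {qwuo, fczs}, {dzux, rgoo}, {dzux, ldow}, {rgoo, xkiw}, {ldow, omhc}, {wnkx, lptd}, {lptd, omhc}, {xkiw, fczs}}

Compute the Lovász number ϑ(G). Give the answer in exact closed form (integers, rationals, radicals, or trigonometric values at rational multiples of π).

9*cos(pi/9)/(cos(pi/9) + 1)

Vertex lptd has 2 neighbors: wnkx, omhc.
Vertex qwuo has 2 neighbors: wnkx, fczs.
N(fczs) = {qwuo, xkiw}, |N(fczs)| = 2.
N(xkiw) = {rgoo, fczs}, |N(xkiw)| = 2.
deg(v) = 2 for all v (|V|=9); the odd cycle C_{9}.
The 5 distinct eigenvalues: [2.0, 1.53209, 0.3473, -1.0, -1.87939].
−9·(-2*cos(pi/9)) / ((2)−(-2*cos(pi/9))) = 9*cos(pi/9)/(cos(pi/9) + 1) = ϑ(G).
= 4.36009… (decimal).
4 ≤ 9*cos(pi/9)/(cos(pi/9) + 1) ≤ 5: both strict.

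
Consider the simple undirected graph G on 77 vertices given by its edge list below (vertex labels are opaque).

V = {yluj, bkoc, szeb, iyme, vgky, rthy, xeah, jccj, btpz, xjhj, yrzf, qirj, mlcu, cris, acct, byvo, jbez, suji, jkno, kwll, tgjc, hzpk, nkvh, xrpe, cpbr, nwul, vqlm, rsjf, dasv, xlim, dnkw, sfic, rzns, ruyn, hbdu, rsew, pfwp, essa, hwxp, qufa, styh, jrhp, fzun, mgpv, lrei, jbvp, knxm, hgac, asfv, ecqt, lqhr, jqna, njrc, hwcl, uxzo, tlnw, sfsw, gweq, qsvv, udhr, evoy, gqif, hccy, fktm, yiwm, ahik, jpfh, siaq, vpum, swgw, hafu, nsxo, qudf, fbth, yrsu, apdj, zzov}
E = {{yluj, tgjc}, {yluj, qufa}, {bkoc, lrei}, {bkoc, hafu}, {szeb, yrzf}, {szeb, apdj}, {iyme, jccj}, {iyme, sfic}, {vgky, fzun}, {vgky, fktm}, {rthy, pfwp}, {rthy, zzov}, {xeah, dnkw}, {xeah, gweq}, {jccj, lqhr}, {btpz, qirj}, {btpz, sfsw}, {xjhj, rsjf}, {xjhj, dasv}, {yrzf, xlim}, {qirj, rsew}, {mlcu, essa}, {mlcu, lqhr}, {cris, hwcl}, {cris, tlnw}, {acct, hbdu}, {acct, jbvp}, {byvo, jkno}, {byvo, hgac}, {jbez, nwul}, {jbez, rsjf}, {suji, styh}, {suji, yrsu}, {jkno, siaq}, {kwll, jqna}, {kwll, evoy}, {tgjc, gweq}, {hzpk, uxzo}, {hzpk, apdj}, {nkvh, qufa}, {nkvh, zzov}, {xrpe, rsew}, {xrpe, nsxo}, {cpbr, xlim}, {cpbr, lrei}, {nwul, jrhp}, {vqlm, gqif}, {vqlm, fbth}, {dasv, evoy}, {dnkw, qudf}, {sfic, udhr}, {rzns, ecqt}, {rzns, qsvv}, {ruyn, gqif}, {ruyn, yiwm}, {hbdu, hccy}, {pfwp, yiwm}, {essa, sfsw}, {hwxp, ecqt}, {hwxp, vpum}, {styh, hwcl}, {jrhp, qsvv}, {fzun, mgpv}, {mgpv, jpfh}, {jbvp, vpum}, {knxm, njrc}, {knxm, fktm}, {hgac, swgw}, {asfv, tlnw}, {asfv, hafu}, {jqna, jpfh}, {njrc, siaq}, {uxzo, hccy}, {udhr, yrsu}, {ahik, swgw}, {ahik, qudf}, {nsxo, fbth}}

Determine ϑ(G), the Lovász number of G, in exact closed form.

Vertex yrzf has 2 neighbors: szeb, xlim.
Vertex hbdu has 2 neighbors: acct, hccy.
N(rthy) = {pfwp, zzov}, |N(rthy)| = 2.
Vertex udhr has 2 neighbors: sfic, yrsu.
77-vertex 2-regular graph: the odd cycle C_{77}.
Distinct eigenvalues (to 5 d.p.): [2.0, 1.99335, 1.97342, 1.94037, 1.89441, 1.83583, 1.76504, 1.68251, 1.58877, 1.48447, 1.37028, 1.24698, 1.11538, 0.97635, 0.83083, 0.67978, 0.5242, 0.36514, 0.20365, 0.0408, -0.12232, -0.28463, -0.44504, -0.60249, -0.75593, -0.90434, -1.04674, -1.18216, -1.30972, -1.42856, -1.5379, -1.637, -1.72521, -1.80194, -1.86667, -1.91899, -1.95853, -1.98504, -1.99834].
Lovász: ϑ = −77(-2*cos(pi/77))/(2+-(-1)*2*cos(pi/77)) = 77*cos(pi/77)/(cos(pi/77) + 1).
= 38.483973… (decimal).
38 ≤ 77*cos(pi/77)/(cos(pi/77) + 1) ≤ 39: both strict.

77*cos(pi/77)/(cos(pi/77) + 1)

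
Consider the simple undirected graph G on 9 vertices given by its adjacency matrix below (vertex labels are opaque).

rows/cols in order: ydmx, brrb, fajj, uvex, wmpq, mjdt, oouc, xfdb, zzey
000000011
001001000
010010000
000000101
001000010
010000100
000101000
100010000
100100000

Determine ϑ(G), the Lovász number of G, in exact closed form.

deg(brrb) = 2; N(brrb) = {fajj, mjdt}.
deg(wmpq) = 2; N(wmpq) = {fajj, xfdb}.
Vertex xfdb has 2 neighbors: ydmx, wmpq.
Vertex uvex has 2 neighbors: oouc, zzey.
G on 9 vertices is 2-regular; a single 9-cycle (edge-transitive).
spec(A) ≈ [2.0, 1.532, 0.347, -1.0, -1.879] (distinct, 3 d.p.).
−9·(-2*cos(pi/9)) / ((2)−(-2*cos(pi/9))) = 9*cos(pi/9)/(cos(pi/9) + 1) = ϑ(G).
Numerically 4.360089581.
Check 4 ≤ 9*cos(pi/9)/(cos(pi/9) + 1) ≤ 5: both strict.

9*cos(pi/9)/(cos(pi/9) + 1)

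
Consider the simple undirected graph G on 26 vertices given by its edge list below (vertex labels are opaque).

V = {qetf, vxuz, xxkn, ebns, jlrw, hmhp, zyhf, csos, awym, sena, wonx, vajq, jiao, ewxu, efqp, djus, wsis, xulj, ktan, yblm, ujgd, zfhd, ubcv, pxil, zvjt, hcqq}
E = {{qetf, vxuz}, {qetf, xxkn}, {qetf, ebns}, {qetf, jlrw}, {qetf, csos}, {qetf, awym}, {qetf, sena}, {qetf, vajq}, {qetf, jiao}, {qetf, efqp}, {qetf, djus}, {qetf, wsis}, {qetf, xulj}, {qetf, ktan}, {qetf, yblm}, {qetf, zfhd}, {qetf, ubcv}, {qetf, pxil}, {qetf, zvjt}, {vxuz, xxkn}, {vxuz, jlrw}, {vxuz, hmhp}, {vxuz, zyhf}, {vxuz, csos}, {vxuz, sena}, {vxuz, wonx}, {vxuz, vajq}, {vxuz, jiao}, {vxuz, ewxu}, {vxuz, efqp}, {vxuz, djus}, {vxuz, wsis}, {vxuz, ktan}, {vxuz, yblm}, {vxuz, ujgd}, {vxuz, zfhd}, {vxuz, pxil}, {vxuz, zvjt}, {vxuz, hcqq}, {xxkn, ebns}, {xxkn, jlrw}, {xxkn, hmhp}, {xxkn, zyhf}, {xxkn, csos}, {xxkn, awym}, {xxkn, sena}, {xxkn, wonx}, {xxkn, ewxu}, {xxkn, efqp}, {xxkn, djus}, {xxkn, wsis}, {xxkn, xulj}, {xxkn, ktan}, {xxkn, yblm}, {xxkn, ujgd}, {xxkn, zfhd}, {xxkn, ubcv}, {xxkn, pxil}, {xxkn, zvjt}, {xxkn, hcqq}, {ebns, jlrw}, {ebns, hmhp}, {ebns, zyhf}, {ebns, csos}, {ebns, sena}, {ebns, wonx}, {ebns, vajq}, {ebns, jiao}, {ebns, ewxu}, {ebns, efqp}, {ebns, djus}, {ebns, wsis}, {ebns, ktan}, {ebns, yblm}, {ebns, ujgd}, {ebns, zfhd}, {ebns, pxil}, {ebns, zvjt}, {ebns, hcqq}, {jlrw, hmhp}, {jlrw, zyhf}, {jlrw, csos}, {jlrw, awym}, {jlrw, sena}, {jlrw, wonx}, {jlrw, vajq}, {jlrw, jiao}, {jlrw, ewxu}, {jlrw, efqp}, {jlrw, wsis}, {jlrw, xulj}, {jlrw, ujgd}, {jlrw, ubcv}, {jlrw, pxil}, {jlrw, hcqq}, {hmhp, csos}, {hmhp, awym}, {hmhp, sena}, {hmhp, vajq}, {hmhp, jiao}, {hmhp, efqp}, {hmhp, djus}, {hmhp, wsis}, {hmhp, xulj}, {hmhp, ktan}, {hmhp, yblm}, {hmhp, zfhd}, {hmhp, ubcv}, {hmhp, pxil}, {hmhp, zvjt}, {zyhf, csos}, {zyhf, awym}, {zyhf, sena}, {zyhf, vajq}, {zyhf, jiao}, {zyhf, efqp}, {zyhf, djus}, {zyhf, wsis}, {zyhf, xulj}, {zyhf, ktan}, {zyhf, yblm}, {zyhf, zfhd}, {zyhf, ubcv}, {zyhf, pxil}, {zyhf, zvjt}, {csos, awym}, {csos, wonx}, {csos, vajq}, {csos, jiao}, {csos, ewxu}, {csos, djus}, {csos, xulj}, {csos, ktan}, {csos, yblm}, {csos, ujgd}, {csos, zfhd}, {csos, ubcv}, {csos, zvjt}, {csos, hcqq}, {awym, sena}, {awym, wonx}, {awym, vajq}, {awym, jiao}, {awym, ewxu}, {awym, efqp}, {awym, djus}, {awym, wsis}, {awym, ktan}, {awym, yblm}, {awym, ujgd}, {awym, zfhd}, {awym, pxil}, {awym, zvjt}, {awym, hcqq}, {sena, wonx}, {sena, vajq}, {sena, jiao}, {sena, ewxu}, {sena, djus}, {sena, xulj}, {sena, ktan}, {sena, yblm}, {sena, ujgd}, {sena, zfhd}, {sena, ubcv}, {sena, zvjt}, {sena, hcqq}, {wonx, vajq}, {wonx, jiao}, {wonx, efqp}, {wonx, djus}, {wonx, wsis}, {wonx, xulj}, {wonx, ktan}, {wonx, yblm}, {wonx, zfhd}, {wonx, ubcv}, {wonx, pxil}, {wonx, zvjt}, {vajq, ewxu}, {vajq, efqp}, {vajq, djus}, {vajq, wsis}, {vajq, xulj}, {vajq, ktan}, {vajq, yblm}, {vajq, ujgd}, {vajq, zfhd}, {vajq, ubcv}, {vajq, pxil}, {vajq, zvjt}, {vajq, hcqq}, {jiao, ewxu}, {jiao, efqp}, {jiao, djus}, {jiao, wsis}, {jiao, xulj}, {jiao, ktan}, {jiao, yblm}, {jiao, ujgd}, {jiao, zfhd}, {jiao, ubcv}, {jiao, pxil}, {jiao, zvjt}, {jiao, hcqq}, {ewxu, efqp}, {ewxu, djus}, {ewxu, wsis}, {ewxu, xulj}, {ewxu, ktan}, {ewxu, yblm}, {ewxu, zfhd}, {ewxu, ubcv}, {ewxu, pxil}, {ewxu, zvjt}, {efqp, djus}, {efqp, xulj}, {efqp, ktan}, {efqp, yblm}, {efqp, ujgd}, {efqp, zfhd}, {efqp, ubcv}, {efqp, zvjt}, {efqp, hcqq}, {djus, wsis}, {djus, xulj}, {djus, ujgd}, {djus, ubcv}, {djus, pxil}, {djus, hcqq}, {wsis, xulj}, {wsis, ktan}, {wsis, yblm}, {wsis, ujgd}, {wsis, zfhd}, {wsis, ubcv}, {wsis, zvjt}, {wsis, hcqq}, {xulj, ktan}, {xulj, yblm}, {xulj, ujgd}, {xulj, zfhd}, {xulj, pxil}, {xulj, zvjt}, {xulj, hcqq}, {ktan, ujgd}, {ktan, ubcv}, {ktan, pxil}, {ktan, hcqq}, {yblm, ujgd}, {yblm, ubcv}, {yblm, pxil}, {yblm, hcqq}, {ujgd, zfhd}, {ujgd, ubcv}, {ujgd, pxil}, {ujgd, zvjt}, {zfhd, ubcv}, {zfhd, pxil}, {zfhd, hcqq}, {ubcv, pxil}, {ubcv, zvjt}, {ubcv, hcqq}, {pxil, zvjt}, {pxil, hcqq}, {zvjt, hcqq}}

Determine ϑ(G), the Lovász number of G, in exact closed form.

7

deg(sena) = 21; N(sena) = {qetf, vxuz, xxkn, ebns, jlrw, hmhp, zyhf, awym, wonx, vajq, jiao, ewxu, djus, xulj, ktan, yblm, ujgd, zfhd, ubcv, zvjt, hcqq}.
Vertex ujgd has 19 neighbors: vxuz, xxkn, ebns, jlrw, csos, awym, sena, vajq, jiao, efqp, djus, wsis, xulj, ktan, yblm, zfhd, ubcv, pxil, zvjt.
deg(awym) = 21; N(awym) = {qetf, xxkn, jlrw, hmhp, zyhf, csos, sena, wonx, vajq, jiao, ewxu, efqp, djus, wsis, ktan, yblm, ujgd, zfhd, pxil, zvjt, hcqq}.
Vertex wonx has 19 neighbors: vxuz, xxkn, ebns, jlrw, csos, awym, sena, vajq, jiao, efqp, djus, wsis, xulj, ktan, yblm, zfhd, ubcv, pxil, zvjt.
K_{7,6,5,5,3} (perfect); ϑ(G) = α(G) = max{7,6,5,5,3} = 7.
Numerically 7.000000.
Check 7 ≤ 7 ≤ 7: collapsed.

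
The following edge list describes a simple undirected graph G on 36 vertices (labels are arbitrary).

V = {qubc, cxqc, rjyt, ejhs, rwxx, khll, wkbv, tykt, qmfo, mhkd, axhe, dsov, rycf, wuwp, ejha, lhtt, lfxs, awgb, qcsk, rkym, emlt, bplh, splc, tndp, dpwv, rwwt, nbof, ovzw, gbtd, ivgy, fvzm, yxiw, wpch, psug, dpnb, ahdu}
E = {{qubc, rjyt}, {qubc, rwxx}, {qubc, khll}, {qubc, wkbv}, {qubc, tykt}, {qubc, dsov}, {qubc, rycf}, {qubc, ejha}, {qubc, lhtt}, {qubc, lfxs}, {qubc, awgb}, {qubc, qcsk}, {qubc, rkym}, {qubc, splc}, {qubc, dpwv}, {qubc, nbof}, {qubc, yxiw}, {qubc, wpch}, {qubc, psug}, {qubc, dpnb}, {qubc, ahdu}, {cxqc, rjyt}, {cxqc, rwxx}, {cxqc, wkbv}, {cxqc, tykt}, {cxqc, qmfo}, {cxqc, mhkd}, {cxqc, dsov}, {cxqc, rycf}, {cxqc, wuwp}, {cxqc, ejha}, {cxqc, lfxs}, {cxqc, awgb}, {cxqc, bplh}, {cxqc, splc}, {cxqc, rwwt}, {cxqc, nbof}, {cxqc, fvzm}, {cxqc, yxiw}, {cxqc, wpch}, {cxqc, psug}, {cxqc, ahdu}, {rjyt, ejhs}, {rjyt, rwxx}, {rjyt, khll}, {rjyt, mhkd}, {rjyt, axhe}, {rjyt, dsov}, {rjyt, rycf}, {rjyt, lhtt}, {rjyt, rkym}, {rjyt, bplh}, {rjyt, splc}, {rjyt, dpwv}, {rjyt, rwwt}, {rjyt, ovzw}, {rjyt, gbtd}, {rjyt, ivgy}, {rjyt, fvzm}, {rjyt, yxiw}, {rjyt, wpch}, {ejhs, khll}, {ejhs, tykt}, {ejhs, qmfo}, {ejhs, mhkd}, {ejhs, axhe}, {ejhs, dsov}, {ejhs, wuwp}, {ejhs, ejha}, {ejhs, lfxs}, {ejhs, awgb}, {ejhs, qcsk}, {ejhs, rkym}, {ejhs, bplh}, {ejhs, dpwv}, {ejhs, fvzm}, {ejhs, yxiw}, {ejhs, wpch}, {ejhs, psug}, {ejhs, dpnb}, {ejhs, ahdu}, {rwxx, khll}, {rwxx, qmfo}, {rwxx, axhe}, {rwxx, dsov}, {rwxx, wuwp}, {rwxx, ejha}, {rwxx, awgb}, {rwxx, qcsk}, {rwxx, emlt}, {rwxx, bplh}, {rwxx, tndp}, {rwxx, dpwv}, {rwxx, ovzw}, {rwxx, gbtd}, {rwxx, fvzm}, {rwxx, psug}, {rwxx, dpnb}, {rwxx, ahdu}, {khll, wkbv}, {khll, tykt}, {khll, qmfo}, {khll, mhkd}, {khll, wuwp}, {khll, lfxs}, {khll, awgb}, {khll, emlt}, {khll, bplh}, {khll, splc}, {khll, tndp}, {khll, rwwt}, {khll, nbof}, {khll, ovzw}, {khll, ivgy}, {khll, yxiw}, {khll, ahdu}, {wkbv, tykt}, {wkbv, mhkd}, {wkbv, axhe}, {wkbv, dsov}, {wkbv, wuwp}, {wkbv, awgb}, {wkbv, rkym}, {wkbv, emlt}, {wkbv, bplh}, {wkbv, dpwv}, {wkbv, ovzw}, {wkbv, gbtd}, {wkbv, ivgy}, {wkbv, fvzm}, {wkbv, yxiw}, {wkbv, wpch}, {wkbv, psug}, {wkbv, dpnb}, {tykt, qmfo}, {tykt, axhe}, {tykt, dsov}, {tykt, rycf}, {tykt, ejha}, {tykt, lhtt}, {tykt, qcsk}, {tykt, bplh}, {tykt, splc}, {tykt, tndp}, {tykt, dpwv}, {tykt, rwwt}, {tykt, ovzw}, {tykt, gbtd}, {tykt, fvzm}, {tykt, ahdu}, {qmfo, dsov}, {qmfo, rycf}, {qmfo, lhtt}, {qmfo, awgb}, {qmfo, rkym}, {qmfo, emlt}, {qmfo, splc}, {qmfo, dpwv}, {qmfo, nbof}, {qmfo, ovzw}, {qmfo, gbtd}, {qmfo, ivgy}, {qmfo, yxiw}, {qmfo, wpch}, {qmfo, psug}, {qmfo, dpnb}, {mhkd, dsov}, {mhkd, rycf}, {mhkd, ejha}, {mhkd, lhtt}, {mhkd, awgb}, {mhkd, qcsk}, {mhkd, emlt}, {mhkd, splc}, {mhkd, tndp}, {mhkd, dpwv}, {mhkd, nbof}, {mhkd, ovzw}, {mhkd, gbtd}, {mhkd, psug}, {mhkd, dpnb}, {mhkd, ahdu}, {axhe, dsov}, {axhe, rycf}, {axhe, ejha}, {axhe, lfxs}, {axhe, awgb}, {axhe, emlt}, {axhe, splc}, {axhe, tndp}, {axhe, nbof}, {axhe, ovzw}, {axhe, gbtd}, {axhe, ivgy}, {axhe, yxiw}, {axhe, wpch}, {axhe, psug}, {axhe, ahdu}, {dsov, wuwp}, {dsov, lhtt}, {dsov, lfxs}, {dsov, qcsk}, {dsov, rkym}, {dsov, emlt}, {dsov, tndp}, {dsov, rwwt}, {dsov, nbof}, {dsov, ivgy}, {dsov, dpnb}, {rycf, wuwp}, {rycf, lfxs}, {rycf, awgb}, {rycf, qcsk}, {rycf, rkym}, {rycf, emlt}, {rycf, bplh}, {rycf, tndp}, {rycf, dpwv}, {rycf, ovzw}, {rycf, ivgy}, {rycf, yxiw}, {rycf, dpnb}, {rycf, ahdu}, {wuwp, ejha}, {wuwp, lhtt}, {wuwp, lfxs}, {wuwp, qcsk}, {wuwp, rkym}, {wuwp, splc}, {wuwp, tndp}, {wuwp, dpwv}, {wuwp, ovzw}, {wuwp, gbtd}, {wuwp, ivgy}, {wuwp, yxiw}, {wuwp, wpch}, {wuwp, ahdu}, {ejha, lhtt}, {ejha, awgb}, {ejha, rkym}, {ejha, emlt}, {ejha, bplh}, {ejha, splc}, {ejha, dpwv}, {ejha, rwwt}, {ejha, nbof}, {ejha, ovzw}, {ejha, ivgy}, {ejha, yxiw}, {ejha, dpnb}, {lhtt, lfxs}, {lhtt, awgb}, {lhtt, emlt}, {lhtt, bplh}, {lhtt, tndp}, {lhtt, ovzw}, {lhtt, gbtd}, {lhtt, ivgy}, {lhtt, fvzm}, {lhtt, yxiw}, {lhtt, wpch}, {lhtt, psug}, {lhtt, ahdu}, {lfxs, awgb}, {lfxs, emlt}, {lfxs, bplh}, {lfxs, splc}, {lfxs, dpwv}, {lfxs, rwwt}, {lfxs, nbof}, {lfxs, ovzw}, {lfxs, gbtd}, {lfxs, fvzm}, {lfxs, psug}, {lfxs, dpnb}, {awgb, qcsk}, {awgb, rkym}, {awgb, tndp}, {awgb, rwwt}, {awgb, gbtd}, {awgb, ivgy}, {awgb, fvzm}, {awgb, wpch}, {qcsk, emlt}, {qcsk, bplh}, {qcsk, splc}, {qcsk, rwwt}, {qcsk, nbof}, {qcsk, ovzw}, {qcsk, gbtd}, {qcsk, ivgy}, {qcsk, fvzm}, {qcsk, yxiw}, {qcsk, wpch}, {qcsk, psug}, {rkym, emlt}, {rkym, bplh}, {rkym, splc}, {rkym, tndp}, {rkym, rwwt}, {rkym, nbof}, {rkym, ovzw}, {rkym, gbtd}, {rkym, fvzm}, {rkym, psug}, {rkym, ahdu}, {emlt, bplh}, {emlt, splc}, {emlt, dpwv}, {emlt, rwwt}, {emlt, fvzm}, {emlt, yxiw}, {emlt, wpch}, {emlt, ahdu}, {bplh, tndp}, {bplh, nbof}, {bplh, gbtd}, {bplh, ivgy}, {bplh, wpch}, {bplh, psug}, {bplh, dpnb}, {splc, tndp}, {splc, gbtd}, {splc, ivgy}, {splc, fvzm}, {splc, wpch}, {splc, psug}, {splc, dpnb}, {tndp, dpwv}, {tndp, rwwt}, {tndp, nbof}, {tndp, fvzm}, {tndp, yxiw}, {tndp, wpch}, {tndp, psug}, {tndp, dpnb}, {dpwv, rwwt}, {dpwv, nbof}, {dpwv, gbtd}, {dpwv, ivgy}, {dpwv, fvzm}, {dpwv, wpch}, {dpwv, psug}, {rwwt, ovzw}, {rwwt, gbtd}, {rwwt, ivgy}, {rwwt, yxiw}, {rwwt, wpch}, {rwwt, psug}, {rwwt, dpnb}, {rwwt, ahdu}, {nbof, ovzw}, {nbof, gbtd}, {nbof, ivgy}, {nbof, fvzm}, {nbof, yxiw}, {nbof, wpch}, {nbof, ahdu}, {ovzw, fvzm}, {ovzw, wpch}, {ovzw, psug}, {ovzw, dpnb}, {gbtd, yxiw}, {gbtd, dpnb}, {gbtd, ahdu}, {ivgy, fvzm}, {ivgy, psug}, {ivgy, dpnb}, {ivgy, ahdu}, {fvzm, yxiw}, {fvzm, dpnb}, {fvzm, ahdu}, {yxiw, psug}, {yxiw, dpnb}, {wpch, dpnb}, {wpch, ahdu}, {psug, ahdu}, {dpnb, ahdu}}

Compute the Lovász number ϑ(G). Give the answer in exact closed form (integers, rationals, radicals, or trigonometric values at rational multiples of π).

deg(khll) = 21; N(khll) = {qubc, rjyt, ejhs, rwxx, wkbv, tykt, qmfo, mhkd, wuwp, lfxs, awgb, emlt, bplh, splc, tndp, rwwt, nbof, ovzw, ivgy, yxiw, ahdu}.
Vertex yxiw has 21 neighbors: qubc, cxqc, rjyt, ejhs, khll, wkbv, qmfo, axhe, rycf, wuwp, ejha, lhtt, qcsk, emlt, tndp, rwwt, nbof, gbtd, fvzm, psug, dpnb.
Vertex dpnb has 21 neighbors: qubc, ejhs, rwxx, wkbv, qmfo, mhkd, dsov, rycf, ejha, lfxs, bplh, splc, tndp, rwwt, ovzw, gbtd, ivgy, fvzm, yxiw, wpch, ahdu.
N(rjyt) = {qubc, cxqc, ejhs, rwxx, khll, mhkd, axhe, dsov, rycf, lhtt, rkym, bplh, splc, dpwv, rwwt, ovzw, gbtd, ivgy, fvzm, yxiw, wpch}, |N(rjyt)| = 21.
deg(v) = 21 for all v (|V|=36); Kneser K(9,2) on C(9,2)=36 vertices.
spec(A) ≈ [21.0, 1.0, -6.0] (distinct, 3 d.p.).
λ_max=21, λ_min=-6; ϑ = −36·λ_min/(λ_max−λ_min) = 8.
≈ 8.0000000 (to 7 d.p.).

8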